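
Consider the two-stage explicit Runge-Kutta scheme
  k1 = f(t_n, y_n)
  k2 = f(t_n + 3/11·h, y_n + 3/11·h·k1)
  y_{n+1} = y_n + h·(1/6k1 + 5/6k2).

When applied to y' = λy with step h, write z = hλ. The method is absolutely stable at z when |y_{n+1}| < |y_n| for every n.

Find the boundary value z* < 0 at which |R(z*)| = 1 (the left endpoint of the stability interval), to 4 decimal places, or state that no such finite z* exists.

With y'=λy (z=hλ):
  k1=λy_n ⇒ h·k1=z·y_n;  k2=λ(1+3/11z)y_n ⇒ h·k2=z(1+3/11z)y_n
  y_{n+1}/y_n = 1 + 1/6z + 5/6z(1+3/11z) = 1 + z + 5/22z²
  R(z) = 1 + z + 5/22z².

Boundary: |R(x)|=1, x<0.
x=-1.01: |R|=0.2218
R=1: x+5/22x²=0 ⇒ x=−22/5=-4.4000; min R=1−1/(4·5/22)=-0.1000>−1
Confirm numerically:
  x=-3.976: |R|=0.61686 <1
  x=-2.946: |R|=0.02648 <1
  x=-2.901: |R|=0.01168 <1
  x=-4.785: |R|=1.41869 >1
  x=-4.673: |R|=1.28994 >1
  x=-4.465: |R|=1.06596 >1
Stable set (-4.4000, 0).

z* = -4.4000.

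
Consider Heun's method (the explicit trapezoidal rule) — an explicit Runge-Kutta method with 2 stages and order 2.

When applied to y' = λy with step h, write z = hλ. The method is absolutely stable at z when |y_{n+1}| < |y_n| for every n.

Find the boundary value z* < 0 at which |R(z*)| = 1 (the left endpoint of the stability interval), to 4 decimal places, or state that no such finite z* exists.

Set f=λy, z=hλ:
  order 2, 2-stage ⇒ R(z)=1+z+z^2/2
  (e.g. R(-0.61)=0.57605, |R|=0.57605)

Solve |R(x)|<1 on ℝ⁻.
x=-0.61: |R|=0.5760
|R(-1.42)|=0.5882 |R(-0.72)|=0.5392 |R(-0.53)|=0.6104
Bisect:
  x_lo=-2.8876 |R|=2.2815  x_hi=-0.2230 |R|=0.8019
  mid=-1.55530 |R|=0.65418 →hi
  mid=-2.22145 |R|=1.24598 →lo
  mid=-1.88838 |R|=0.89461 →hi
  mid=-2.05492 |R|=1.05642 →lo
  mid=-1.97165 |R|=0.97205 →hi
  mid=-2.01328 |R|=1.01337 →lo
  mid=-1.99246 |R|=0.99249 →hi
  mid=-2.00287 |R|=1.00288 →lo
  mid=-1.99767 |R|=0.99767 →hi
  ...
  [-2.00011,-1.99995] ⇒ x*=-2.0000
Interval (-2.0000, 0).

z* = -2.0000.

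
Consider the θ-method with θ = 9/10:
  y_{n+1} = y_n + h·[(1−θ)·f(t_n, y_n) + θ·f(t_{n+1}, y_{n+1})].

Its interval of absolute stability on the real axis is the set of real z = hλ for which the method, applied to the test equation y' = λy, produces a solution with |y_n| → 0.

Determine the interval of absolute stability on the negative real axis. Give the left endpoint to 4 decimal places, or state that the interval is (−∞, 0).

With y'=λy (z=hλ):
  y_{n+1} = y_n + z·[1/10·y_n + 9/10·y_{n+1}] ⇒ (1 − 9/10z)y_{n+1} = (1 + 1/10z)y_n
  R(z) = (1 + 1/10z)/(1 − 9/10z).

Solve |R(x)|<1 on ℝ⁻.
x=-1.03: |R|=0.4655
x=-2: |R|=0.2857
x=-10: |R|=0.0000
x=-100: |R|=0.0989
θ=9/10≥1/2 ⇒ |1+1/10x|<|1−9/10x| ∀x<0 ⇒ interval (−∞,0).

unbounded; (−∞, 0).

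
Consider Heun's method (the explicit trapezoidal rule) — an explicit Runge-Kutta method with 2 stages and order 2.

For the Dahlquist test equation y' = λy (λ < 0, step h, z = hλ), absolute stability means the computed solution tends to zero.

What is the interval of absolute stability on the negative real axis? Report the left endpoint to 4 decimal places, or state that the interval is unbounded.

z∈(-2.0000,0).

Test eqn y'=λy, z=hλ:
  order 2, 2-stage ⇒ R(z)=1+z+z^2/2
  (e.g. R(-0.82)=0.51620, |R|=0.51620)

Need |R(x)|<1, x<0.
x=-0.82: |R|=0.5162
|R(-2.29)|=1.3321 |R(-2.27)|=1.3064 |R(-2.17)|=1.1845
Bisect:
  x_lo=-2.4367 |R|=1.5320  x_hi=-0.0510 |R|=0.9503
  mid=-1.24385 |R|=0.52973 →hi
  mid=-1.84025 |R|=0.85301 →hi
  mid=-2.13845 |R|=1.14804 →lo
  mid=-1.98935 |R|=0.98941 →hi
  mid=-2.06390 |R|=1.06595 →lo
  mid=-2.02663 |R|=1.02698 →lo
  mid=-2.00799 |R|=1.00802 →lo
  ...
  [-2.00013,-1.99998] ⇒ x*=-2.0000
Interval (-2.0000, 0).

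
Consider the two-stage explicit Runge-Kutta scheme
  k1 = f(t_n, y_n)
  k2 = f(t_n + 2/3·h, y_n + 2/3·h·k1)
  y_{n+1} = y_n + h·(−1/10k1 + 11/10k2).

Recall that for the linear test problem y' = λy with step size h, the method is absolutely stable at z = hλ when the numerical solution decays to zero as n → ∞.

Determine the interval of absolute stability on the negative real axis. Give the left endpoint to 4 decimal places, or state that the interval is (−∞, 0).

On y'=λy, z=hλ:
  k1=λy_n ⇒ h·k1=z·y_n;  k2=λ(1+2/3z)y_n ⇒ h·k2=z(1+2/3z)y_n
  y_{n+1}/y_n = 1 − 1/10z + 11/10z(1+2/3z) = 1 + z + 11/15z²
  Hence R(z) = 1 + z + 11/15z².

Need |R(x)|<1, x<0.
x=-1.59: |R|=1.2639
R=1: x+11/15x²=0 ⇒ x=−15/11=-1.3636; min R=1−1/(4·11/15)=0.6591>−1
Confirm numerically:
  x=-0.959: |R|=0.71543 <1
  x=-0.910: |R|=0.69727 <1
  x=-0.599: |R|=0.66412 <1
  x=-1.817: |R|=1.60409 >1
  x=-1.718: |R|=1.44645 >1
  x=-1.567: |R|=1.23369 >1
Stable set (-1.3636, 0).

z∈(-1.3636,0).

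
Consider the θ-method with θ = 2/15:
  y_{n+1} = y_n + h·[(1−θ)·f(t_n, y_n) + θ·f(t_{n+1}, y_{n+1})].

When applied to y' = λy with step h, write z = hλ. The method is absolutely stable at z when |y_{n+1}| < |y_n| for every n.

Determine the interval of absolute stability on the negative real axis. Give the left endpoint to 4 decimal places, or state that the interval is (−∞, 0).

With y'=λy (z=hλ):
  y_{n+1} = y_n + z·[13/15·y_n + 2/15·y_{n+1}] ⇒ (1 − 2/15z)y_{n+1} = (1 + 13/15z)y_n
  ⇒ R(z) = (1 + 13/15z)/(1 − 2/15z).

Boundary: |R(x)|=1, x<0.
x=-0.75: |R|=0.3182
R=−1: 1+13/15x = −1+2/15x ⇒ -11/15x=2 ⇒ x=2/(-11/15)=-2.7273
Confirm numerically:
  x=-1.703: |R|=0.38786 <1
  x=-1.496: |R|=0.24722 <1
  x=-1.246: |R|=0.06849 <1
  x=-1.123: |R|=0.02325 <1
  x=-3.275: |R|=1.27958 >1
  x=-3.050: |R|=1.16825 >1
  x=-2.927: |R|=1.10535 >1
Interval (-2.7273, 0).

z∈(-2.7273,0).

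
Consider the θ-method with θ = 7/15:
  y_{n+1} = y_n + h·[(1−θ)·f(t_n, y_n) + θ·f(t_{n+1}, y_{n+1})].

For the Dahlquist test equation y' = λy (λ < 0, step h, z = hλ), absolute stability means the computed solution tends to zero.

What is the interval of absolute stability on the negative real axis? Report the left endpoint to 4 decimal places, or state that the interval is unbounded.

Set f=λy, z=hλ:
  y_{n+1} = y_n + z·[8/15·y_n + 7/15·y_{n+1}] ⇒ (1 − 7/15z)y_{n+1} = (1 + 8/15z)y_n
  ⇒ R(z) = (1 + 8/15z)/(1 − 7/15z).

Boundary: |R(x)|=1, x<0.
x=-1.18: |R|=0.2390
R=−1: 1+8/15x = −1+7/15x ⇒ -1/15x=2 ⇒ x=2/(-1/15)=-30.0000
Confirm numerically:
  x=-22.184: |R|=0.95410 <1
  x=-18.431: |R|=0.91967 <1
  x=-14.538: |R|=0.86758 <1
  x=-12.696: |R|=0.83341 <1
  x=-30.590: |R|=1.00257 >1
  x=-30.533: |R|=1.00233 >1
Stable set (-30.0000, 0).

(-30.0000, 0).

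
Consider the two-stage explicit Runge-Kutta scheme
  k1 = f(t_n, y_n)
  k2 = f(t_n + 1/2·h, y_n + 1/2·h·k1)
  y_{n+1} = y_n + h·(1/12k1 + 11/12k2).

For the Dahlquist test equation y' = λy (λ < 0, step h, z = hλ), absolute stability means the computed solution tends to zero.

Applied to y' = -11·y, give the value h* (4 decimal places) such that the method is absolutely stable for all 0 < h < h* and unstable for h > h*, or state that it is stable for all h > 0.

(-2.1818,0); λ=-11 ⇒ h* = (24/11)/11 = 0.1983.

With y'=λy (z=hλ):
  k1=λy_n ⇒ h·k1=z·y_n;  k2=λ(1+1/2z)y_n ⇒ h·k2=z(1+1/2z)y_n
  y_{n+1}/y_n = 1 + 1/12z + 11/12z(1+1/2z) = 1 + z + 11/24z²
  Hence R(z) = 1 + z + 11/24z².

Find x<0 with |R(x)|<1.
x=-0.41: |R|=0.6670
R=1: x+11/24x²=0 ⇒ x=−24/11=-2.1818; min R=1−1/(4·11/24)=0.4545>−1
Confirm numerically:
  x=-2.060: |R|=0.88498 <1
  x=-1.700: |R|=0.62458 <1
  x=-1.506: |R|=0.53352 <1
  x=-1.202: |R|=0.46020 <1
  x=-2.533: |R|=1.40771 >1
  x=-2.398: |R|=1.23760 >1
  x=-2.265: |R|=1.08635 >1
Interval (-2.1818, 0).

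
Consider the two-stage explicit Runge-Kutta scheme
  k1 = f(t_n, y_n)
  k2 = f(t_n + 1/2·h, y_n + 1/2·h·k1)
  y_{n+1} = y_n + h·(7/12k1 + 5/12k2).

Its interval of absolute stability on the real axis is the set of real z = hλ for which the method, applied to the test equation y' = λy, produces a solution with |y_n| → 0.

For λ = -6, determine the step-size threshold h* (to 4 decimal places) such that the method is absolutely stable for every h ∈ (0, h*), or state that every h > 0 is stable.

(-4.8000,0); λ=-6 ⇒ h* = (24/5)/6 = 0.8000.

Set f=λy, z=hλ:
  k1=λy_n ⇒ h·k1=z·y_n;  k2=λ(1+1/2z)y_n ⇒ h·k2=z(1+1/2z)y_n
  y_{n+1}/y_n = 1 + 7/12z + 5/12z(1+1/2z) = 1 + z + 5/24z²
  so R(z) = 1 + z + 5/24z².

Find x<0 with |R(x)|<1.
x=-1.43: |R|=0.0040
R=1: x+5/24x²=0 ⇒ x=−24/5=-4.8000; min R=1−1/(4·5/24)=-0.2000>−1
Confirm numerically:
  x=-3.819: |R|=0.21949 <1
  x=-3.250: |R|=0.04948 <1
  x=-2.633: |R|=0.18869 <1
  x=-2.451: |R|=0.19946 <1
  x=-5.247: |R|=1.48863 >1
  x=-5.232: |R|=1.47088 >1
  x=-4.970: |R|=1.17602 >1
Stable set (-4.8000, 0).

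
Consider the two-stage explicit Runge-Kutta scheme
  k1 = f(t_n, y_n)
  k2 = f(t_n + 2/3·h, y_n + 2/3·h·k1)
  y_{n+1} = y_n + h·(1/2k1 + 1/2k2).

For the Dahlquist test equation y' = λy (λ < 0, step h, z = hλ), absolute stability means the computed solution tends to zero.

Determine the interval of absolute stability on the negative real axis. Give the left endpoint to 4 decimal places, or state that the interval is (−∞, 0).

On y'=λy, z=hλ:
  k1=λy_n ⇒ h·k1=z·y_n;  k2=λ(1+2/3z)y_n ⇒ h·k2=z(1+2/3z)y_n
  y_{n+1}/y_n = 1 + 1/2z + 1/2z(1+2/3z) = 1 + z + 1/3z²
  R(z) = 1 + z + 1/3z².

Find x<0 with |R(x)|<1.
x=-1.19: |R|=0.2820
R=1: x+1/3x²=0 ⇒ x=−3=-3.0000; min R=1−1/(4·1/3)=0.2500>−1
Confirm numerically:
  x=-2.879: |R|=0.88388 <1
  x=-2.873: |R|=0.87838 <1
  x=-2.791: |R|=0.80556 <1
  x=-1.652: |R|=0.25770 <1
  x=-3.477: |R|=1.55284 >1
  x=-3.370: |R|=1.41563 >1
Stable set (-3.0000, 0).

(-3.0000, 0).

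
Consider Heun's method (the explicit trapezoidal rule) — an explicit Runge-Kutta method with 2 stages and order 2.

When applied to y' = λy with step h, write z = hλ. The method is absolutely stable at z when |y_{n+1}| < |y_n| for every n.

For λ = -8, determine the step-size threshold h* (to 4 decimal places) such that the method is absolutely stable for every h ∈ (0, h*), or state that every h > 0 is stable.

With y'=λy (z=hλ):
  order 2, 2-stage ⇒ R(z)=1+z+z^2/2
  (e.g. R(-1.33)=0.55445, |R|=0.55445)

Boundary: |R(x)|=1, x<0.
x=-1.33: |R|=0.5544
|R(-1.99)|=0.9900 |R(-1.98)|=0.9802 |R(-1.91)|=0.9140
Bisect:
  x_lo=-2.4312 |R|=1.5242  x_hi=-0.1101 |R|=0.8960
  mid=-1.27066 |R|=0.53663 →hi
  mid=-1.85094 |R|=0.86205 →hi
  mid=-2.14108 |R|=1.15103 →lo
  mid=-1.99601 |R|=0.99602 →hi
  mid=-2.06854 |R|=1.07089 →lo
  mid=-2.03227 |R|=1.03280 →lo
  mid=-2.01414 |R|=1.01424 →lo
  mid=-2.00507 |R|=1.00509 →lo
  mid=-2.00054 |R|=1.00054 →lo
  ...
  [-2.00012,-1.99997] ⇒ x*=-2.0000
So |R|<1 on (-2.0000, 0).

(-2.0000,0); λ=-8 ⇒ h* = 0.2500.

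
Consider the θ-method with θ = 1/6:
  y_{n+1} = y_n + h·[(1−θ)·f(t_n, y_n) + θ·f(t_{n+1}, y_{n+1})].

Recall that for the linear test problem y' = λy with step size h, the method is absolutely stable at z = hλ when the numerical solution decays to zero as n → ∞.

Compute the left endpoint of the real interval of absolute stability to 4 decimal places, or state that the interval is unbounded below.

Test eqn y'=λy, z=hλ:
  y_{n+1} = y_n + z·[5/6·y_n + 1/6·y_{n+1}] ⇒ (1 − 1/6z)y_{n+1} = (1 + 5/6z)y_n
  Hence R(z) = (1 + 5/6z)/(1 − 1/6z).

Solve |R(x)|<1 on ℝ⁻.
x=-0.49: |R|=0.5470
R=−1: 1+5/6x = −1+1/6x ⇒ -2/3x=2 ⇒ x=2/(-2/3)=-3.0000
Confirm numerically:
  x=-2.965: |R|=0.98438 <1
  x=-2.577: |R|=0.80273 <1
  x=-2.386: |R|=0.70713 <1
  x=-1.344: |R|=0.09804 <1
  x=-3.347: |R|=1.14850 >1
  x=-3.156: |R|=1.06815 >1
Interval (-3.0000, 0).

z* = -3.0000.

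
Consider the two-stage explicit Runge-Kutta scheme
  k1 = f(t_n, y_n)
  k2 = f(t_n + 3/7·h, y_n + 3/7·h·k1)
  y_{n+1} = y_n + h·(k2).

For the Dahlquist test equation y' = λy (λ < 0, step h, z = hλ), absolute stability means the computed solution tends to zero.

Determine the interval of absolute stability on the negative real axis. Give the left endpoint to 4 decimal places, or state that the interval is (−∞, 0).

On y'=λy, z=hλ:
  k1=λy_n ⇒ h·k1=z·y_n;  k2=λ(1+3/7z)y_n ⇒ h·k2=z(1+3/7z)y_n
  y_{n+1}/y_n = 1 + z(1+3/7z) = 1 + z + 3/7z²
  Hence R(z) = 1 + z + 3/7z².

Solve |R(x)|<1 on ℝ⁻.
x=-1.54: |R|=0.4764
R=1: x+3/7x²=0 ⇒ x=−7/3=-2.3333; min R=1−1/(4·3/7)=0.4167>−1
Confirm numerically:
  x=-2.039: |R|=0.74279 <1
  x=-1.594: |R|=0.49493 <1
  x=-1.224: |R|=0.41808 <1
  x=-0.966: |R|=0.43392 <1
  x=-2.615: |R|=1.31567 >1
  x=-2.403: |R|=1.07175 >1
Interval (-2.3333, 0).

(-2.3333, 0).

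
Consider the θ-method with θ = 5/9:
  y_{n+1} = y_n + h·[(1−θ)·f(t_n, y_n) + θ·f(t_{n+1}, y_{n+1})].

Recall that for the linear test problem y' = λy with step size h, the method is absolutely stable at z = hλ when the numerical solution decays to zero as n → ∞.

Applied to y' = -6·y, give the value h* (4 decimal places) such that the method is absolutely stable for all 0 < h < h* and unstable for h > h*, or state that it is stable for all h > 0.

On y'=λy, z=hλ:
  y_{n+1} = y_n + z·[4/9·y_n + 5/9·y_{n+1}] ⇒ (1 − 5/9z)y_{n+1} = (1 + 4/9z)y_n
  so R(z) = (1 + 4/9z)/(1 − 5/9z).

Need |R(x)|<1, x<0.
x=-1.66: |R|=0.1364
x=-2: |R|=0.0526
x=-10: |R|=0.5254
x=-100: |R|=0.7682
θ=5/9≥1/2 ⇒ |1+4/9x|<|1−5/9x| ∀x<0 ⇒ interval (−∞,0).

unbounded; (−∞, 0). Any h>0 works for λ=-6.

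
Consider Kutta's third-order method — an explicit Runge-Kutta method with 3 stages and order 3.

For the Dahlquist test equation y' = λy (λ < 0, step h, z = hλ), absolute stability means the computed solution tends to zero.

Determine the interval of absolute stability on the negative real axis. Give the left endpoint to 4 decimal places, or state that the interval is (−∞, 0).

z∈(-2.5127,0).

With y'=λy (z=hλ):
  order 3, 3-stage ⇒ R(z)=1+z+z^2/2+z^3/6
  (e.g. R(-0.48)=0.61677, |R|=0.61677)

Find x<0 with |R(x)|<1.
x=-0.48: |R|=0.6168
|R(-2.57)|=1.0966 |R(-2.22)|=0.5793 |R(-1.18)|=0.2424
Bisect:
  x_lo=-3.1014 |R|=2.2638  x_hi=-0.3012 |R|=0.7396
  mid=-1.70129 |R|=0.07479 →hi
  mid=-2.40132 |R|=0.82596 →hi
  mid=-2.75134 |R|=1.43762 →lo
  mid=-2.57633 |R|=1.10765 →lo
  mid=-2.48883 |R|=0.96110 →hi
  mid=-2.53258 |R|=1.03291 →lo
  mid=-2.51070 |R|=0.99664 →hi
  mid=-2.52164 |R|=1.01469 →lo
  mid=-2.51617 |R|=1.00564 →lo
  ...
  [-2.51275,-2.51258] ⇒ x*=-2.5127
Interval (-2.5127, 0).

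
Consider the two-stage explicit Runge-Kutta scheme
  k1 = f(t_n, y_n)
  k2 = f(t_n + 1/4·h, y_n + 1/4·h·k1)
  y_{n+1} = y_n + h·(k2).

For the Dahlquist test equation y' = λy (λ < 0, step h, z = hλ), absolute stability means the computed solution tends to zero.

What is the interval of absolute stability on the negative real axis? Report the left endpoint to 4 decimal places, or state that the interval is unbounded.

z∈(-4.0000,0).

Test eqn y'=λy, z=hλ:
  k1=λy_n ⇒ h·k1=z·y_n;  k2=λ(1+1/4z)y_n ⇒ h·k2=z(1+1/4z)y_n
  y_{n+1}/y_n = 1 + z(1+1/4z) = 1 + z + 1/4z²
  ⇒ R(z) = 1 + z + 1/4z².

Need |R(x)|<1, x<0.
x=-0.79: |R|=0.3660
R=1: x+1/4x²=0 ⇒ x=−4=-4.0000; min R=1−1/(4·1/4)=0.0000>−1
Confirm numerically:
  x=-3.507: |R|=0.56776 <1
  x=-2.686: |R|=0.11765 <1
  x=-2.579: |R|=0.08381 <1
  x=-2.119: |R|=0.00354 <1
  x=-4.558: |R|=1.63584 >1
  x=-4.508: |R|=1.57252 >1
  x=-4.381: |R|=1.41729 >1
So |R|<1 on (-4.0000, 0).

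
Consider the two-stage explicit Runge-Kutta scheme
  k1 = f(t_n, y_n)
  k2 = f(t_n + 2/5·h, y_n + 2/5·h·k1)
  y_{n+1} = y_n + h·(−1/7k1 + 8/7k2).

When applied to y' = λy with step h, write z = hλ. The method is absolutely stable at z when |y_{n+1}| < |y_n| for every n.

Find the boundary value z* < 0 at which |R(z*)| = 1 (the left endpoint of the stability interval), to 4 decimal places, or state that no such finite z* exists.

Test eqn y'=λy, z=hλ:
  k1=λy_n ⇒ h·k1=z·y_n;  k2=λ(1+2/5z)y_n ⇒ h·k2=z(1+2/5z)y_n
  y_{n+1}/y_n = 1 − 1/7z + 8/7z(1+2/5z) = 1 + z + 16/35z²
  ⇒ R(z) = 1 + z + 16/35z².

Boundary: |R(x)|=1, x<0.
x=-1.15: |R|=0.4546
R=1: x+16/35x²=0 ⇒ x=−35/16=-2.1875; min R=1−1/(4·16/35)=0.4531>−1
Confirm numerically:
  x=-1.913: |R|=0.75995 <1
  x=-1.198: |R|=0.45809 <1
  x=-1.126: |R|=0.45360 <1
  x=-1.066: |R|=0.45348 <1
  x=-2.367: |R|=1.19423 >1
  x=-2.266: |R|=1.08132 >1
Interval (-2.1875, 0).

left endpoint -2.1875.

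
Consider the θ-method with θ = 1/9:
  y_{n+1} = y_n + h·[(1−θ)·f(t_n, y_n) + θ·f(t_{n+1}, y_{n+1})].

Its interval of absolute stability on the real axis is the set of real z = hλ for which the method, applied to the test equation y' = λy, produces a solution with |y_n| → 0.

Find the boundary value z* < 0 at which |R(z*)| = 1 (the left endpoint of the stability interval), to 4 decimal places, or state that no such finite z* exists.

z* = -2.5714.

On y'=λy, z=hλ:
  y_{n+1} = y_n + z·[8/9·y_n + 1/9·y_{n+1}] ⇒ (1 − 1/9z)y_{n+1} = (1 + 8/9z)y_n
  so R(z) = (1 + 8/9z)/(1 − 1/9z).

Solve |R(x)|<1 on ℝ⁻.
x=-0.87: |R|=0.2067
R=−1: 1+8/9x = −1+1/9x ⇒ -7/9x=2 ⇒ x=2/(-7/9)=-2.5714
Confirm numerically:
  x=-1.677: |R|=0.41360 <1
  x=-1.673: |R|=0.41076 <1
  x=-1.385: |R|=0.20029 <1
  x=-3.132: |R|=1.32344 >1
  x=-2.992: |R|=1.24550 >1
So |R|<1 on (-2.5714, 0).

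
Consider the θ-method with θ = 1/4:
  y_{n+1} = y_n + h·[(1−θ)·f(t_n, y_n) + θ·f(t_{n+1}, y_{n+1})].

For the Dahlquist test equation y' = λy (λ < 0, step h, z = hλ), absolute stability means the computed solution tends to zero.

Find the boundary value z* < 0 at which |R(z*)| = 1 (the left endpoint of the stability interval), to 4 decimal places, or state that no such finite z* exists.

Set f=λy, z=hλ:
  y_{n+1} = y_n + z·[3/4·y_n + 1/4·y_{n+1}] ⇒ (1 − 1/4z)y_{n+1} = (1 + 3/4z)y_n
  R(z) = (1 + 3/4z)/(1 − 1/4z).

Solve |R(x)|<1 on ℝ⁻.
x=-1.31: |R|=0.0132
R=−1: 1+3/4x = −1+1/4x ⇒ -1/2x=2 ⇒ x=2/(-1/2)=-4.0000
Confirm numerically:
  x=-1.829: |R|=0.25510 <1
  x=-1.667: |R|=0.17664 <1
  x=-1.666: |R|=0.17614 <1
  x=-4.570: |R|=1.13302 >1
  x=-4.498: |R|=1.11720 >1
So |R|<1 on (-4.0000, 0).

z* = -4.0000.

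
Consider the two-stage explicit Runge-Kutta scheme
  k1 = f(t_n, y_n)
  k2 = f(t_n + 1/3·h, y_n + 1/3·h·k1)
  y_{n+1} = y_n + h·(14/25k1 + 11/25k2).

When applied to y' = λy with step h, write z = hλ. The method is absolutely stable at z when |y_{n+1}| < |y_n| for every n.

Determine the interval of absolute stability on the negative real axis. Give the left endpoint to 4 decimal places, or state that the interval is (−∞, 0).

(-6.8182, 0).

On y'=λy, z=hλ:
  k1=λy_n ⇒ h·k1=z·y_n;  k2=λ(1+1/3z)y_n ⇒ h·k2=z(1+1/3z)y_n
  y_{n+1}/y_n = 1 + 14/25z + 11/25z(1+1/3z) = 1 + z + 11/75z²
  so R(z) = 1 + z + 11/75z².

Boundary: |R(x)|=1, x<0.
x=-0.64: |R|=0.4201
R=1: x+11/75x²=0 ⇒ x=−75/11=-6.8182; min R=1−1/(4·11/75)=-0.7045>−1
Confirm numerically:
  x=-5.532: |R|=0.04356 <1
  x=-3.604: |R|=0.69897 <1
  x=-3.541: |R|=0.70199 <1
  x=-3.360: |R|=0.70419 <1
  x=-7.412: |R|=1.64554 >1
  x=-7.383: |R|=1.61161 >1
  x=-7.226: |R|=1.43221 >1
So |R|<1 on (-6.8182, 0).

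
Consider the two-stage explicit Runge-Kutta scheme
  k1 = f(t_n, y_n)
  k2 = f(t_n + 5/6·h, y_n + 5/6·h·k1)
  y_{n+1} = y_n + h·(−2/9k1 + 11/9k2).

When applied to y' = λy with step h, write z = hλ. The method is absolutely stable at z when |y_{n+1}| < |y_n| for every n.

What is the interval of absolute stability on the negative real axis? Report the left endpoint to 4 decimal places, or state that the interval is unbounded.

Set f=λy, z=hλ:
  k1=λy_n ⇒ h·k1=z·y_n;  k2=λ(1+5/6z)y_n ⇒ h·k2=z(1+5/6z)y_n
  y_{n+1}/y_n = 1 − 2/9z + 11/9z(1+5/6z) = 1 + z + 55/54z²
  so R(z) = 1 + z + 55/54z².

Find x<0 with |R(x)|<1.
x=-1.75: |R|=2.3692
R=1: x+55/54x²=0 ⇒ x=−54/55=-0.9818; min R=1−1/(4·55/54)=0.7545>−1
Confirm numerically:
  x=-0.877: |R|=0.90637 <1
  x=-0.864: |R|=0.89632 <1
  x=-0.831: |R|=0.87235 <1
  x=-1.454: |R|=1.69927 >1
  x=-1.323: |R|=1.45974 >1
  x=-1.206: |R|=1.27537 >1
Interval (-0.9818, 0).

z∈(-0.9818,0).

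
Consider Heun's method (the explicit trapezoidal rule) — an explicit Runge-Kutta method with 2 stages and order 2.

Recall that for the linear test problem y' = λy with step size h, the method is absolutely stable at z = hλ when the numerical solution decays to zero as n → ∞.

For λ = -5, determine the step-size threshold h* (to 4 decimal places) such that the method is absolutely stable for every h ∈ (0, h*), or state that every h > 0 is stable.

(-2.0000,0); λ=-5 ⇒ h* = 0.4000.

With y'=λy (z=hλ):
  order 2, 2-stage ⇒ R(z)=1+z+z^2/2
  (e.g. R(-0.7)=0.54500, |R|=0.54500)

Solve |R(x)|<1 on ℝ⁻.
x=-0.7: |R|=0.5450
|R(-1.5)|=0.6250 |R(-1.15)|=0.5112 |R(-0.65)|=0.5613
Bisect:
  x_lo=-2.6089 |R|=1.7943  x_hi=-0.1523 |R|=0.8593
  mid=-1.38062 |R|=0.57243 →hi
  mid=-1.99476 |R|=0.99478 →hi
  mid=-2.30183 |R|=1.34739 →lo
  mid=-2.14830 |R|=1.15929 →lo
  mid=-2.07153 |R|=1.07409 →lo
  mid=-2.03315 |R|=1.03370 →lo
  mid=-2.01395 |R|=1.01405 →lo
  mid=-2.00436 |R|=1.00437 →lo
  mid=-1.99956 |R|=0.99956 →hi
  mid=-2.00196 |R|=1.00196 →lo
  ...
  [-2.00001,-1.99986] ⇒ x*=-2.0000
Interval (-2.0000, 0).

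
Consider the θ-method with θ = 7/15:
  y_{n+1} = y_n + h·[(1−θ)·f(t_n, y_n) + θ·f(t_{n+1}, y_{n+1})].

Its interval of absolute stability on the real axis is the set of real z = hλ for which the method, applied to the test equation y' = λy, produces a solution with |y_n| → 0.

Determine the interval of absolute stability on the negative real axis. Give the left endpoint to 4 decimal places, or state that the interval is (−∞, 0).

With y'=λy (z=hλ):
  y_{n+1} = y_n + z·[8/15·y_n + 7/15·y_{n+1}] ⇒ (1 − 7/15z)y_{n+1} = (1 + 8/15z)y_n
  Hence R(z) = (1 + 8/15z)/(1 − 7/15z).

Find x<0 with |R(x)|<1.
x=-0.49: |R|=0.6012
R=−1: 1+8/15x = −1+7/15x ⇒ -1/15x=2 ⇒ x=2/(-1/15)=-30.0000
Confirm numerically:
  x=-25.551: |R|=0.97705 <1
  x=-20.157: |R|=0.93694 <1
  x=-19.232: |R|=0.92803 <1
  x=-30.498: |R|=1.00218 >1
  x=-30.264: |R|=1.00116 >1
  x=-30.112: |R|=1.00050 >1
Stable set (-30.0000, 0).

(-30.0000, 0).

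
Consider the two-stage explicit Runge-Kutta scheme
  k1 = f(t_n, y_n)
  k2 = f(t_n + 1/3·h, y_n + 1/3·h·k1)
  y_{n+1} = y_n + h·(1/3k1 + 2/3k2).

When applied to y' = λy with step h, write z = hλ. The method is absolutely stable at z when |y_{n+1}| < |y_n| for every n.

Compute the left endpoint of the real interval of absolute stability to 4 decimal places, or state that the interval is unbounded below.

On y'=λy, z=hλ:
  k1=λy_n ⇒ h·k1=z·y_n;  k2=λ(1+1/3z)y_n ⇒ h·k2=z(1+1/3z)y_n
  y_{n+1}/y_n = 1 + 1/3z + 2/3z(1+1/3z) = 1 + z + 2/9z²
  ⇒ R(z) = 1 + z + 2/9z².

Find x<0 with |R(x)|<1.
x=-0.89: |R|=0.2860
R=1: x+2/9x²=0 ⇒ x=−9/2=-4.5000; min R=1−1/(4·2/9)=-0.1250>−1
Confirm numerically:
  x=-4.364: |R|=0.86811 <1
  x=-4.297: |R|=0.80616 <1
  x=-3.771: |R|=0.38910 <1
  x=-1.831: |R|=0.08599 <1
  x=-4.896: |R|=1.43085 >1
  x=-4.690: |R|=1.19802 >1
  x=-4.616: |R|=1.11899 >1
Stable set (-4.5000, 0).

left endpoint -4.5000.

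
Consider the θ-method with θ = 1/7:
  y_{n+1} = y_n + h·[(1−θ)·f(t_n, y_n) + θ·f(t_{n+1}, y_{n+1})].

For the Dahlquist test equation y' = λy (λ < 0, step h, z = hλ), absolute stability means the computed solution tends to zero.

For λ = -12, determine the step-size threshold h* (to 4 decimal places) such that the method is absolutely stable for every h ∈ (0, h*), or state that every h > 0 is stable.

(-2.8000,0); λ=-12 ⇒ h* = (14/5)/12 = 0.2333.

On y'=λy, z=hλ:
  y_{n+1} = y_n + z·[6/7·y_n + 1/7·y_{n+1}] ⇒ (1 − 1/7z)y_{n+1} = (1 + 6/7z)y_n
  so R(z) = (1 + 6/7z)/(1 − 1/7z).

Solve |R(x)|<1 on ℝ⁻.
x=-1.74: |R|=0.3936
R=−1: 1+6/7x = −1+1/7x ⇒ -5/7x=2 ⇒ x=2/(-5/7)=-2.8000
Confirm numerically:
  x=-2.187: |R|=0.66638 <1
  x=-1.978: |R|=0.54221 <1
  x=-1.434: |R|=0.19018 <1
  x=-3.110: |R|=1.15331 >1
  x=-2.953: |R|=1.07686 >1
So |R|<1 on (-2.8000, 0).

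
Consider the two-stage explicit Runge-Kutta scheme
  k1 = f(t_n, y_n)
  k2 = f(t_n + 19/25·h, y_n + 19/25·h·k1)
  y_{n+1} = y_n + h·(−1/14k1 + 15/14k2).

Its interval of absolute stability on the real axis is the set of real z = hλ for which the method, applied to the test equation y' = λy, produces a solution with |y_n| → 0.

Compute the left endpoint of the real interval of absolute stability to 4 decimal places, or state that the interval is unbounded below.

With y'=λy (z=hλ):
  k1=λy_n ⇒ h·k1=z·y_n;  k2=λ(1+19/25z)y_n ⇒ h·k2=z(1+19/25z)y_n
  y_{n+1}/y_n = 1 − 1/14z + 15/14z(1+19/25z) = 1 + z + 57/70z²
  R(z) = 1 + z + 57/70z².

Solve |R(x)|<1 on ℝ⁻.
x=-1.38: |R|=1.1707
R=1: x+57/70x²=0 ⇒ x=−70/57=-1.2281; min R=1−1/(4·57/70)=0.6930>−1
Confirm numerically:
  x=-1.194: |R|=0.96688 <1
  x=-0.670: |R|=0.69553 <1
  x=-0.600: |R|=0.69314 <1
  x=-0.597: |R|=0.69322 <1
  x=-1.818: |R|=1.87332 >1
  x=-1.699: |R|=1.65152 >1
  x=-1.306: |R|=1.08288 >1
Stable set (-1.2281, 0).

z* = -1.2281.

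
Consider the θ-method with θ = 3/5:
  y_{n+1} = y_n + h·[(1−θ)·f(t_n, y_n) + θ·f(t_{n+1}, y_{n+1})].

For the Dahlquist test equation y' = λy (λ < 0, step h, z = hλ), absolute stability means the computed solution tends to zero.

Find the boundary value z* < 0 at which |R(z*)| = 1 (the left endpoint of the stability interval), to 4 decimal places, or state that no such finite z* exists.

interval (−∞, 0).

On y'=λy, z=hλ:
  y_{n+1} = y_n + z·[2/5·y_n + 3/5·y_{n+1}] ⇒ (1 − 3/5z)y_{n+1} = (1 + 2/5z)y_n
  Hence R(z) = (1 + 2/5z)/(1 − 3/5z).

Solve |R(x)|<1 on ℝ⁻.
x=-1.73: |R|=0.1511
x=-2: |R|=0.0909
x=-10: |R|=0.4286
x=-100: |R|=0.6393
θ=3/5≥1/2 ⇒ |1+2/5x|<|1−3/5x| ∀x<0 ⇒ interval (−∞,0).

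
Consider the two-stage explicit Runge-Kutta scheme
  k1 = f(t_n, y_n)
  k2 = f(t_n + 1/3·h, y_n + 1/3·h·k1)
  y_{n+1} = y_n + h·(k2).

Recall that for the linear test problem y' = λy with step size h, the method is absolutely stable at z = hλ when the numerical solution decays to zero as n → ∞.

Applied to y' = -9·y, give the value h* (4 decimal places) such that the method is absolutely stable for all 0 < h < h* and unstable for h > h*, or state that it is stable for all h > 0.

Set f=λy, z=hλ:
  k1=λy_n ⇒ h·k1=z·y_n;  k2=λ(1+1/3z)y_n ⇒ h·k2=z(1+1/3z)y_n
  y_{n+1}/y_n = 1 + z(1+1/3z) = 1 + z + 1/3z²
  so R(z) = 1 + z + 1/3z².

Need |R(x)|<1, x<0.
x=-1.51: |R|=0.2500
R=1: x+1/3x²=0 ⇒ x=−3=-3.0000; min R=1−1/(4·1/3)=0.2500>−1
Confirm numerically:
  x=-2.734: |R|=0.75759 <1
  x=-2.256: |R|=0.44051 <1
  x=-2.029: |R|=0.34328 <1
  x=-3.526: |R|=1.61823 >1
  x=-3.401: |R|=1.45460 >1
  x=-3.235: |R|=1.25341 >1
Stable set (-3.0000, 0).

(-3.0000,0); λ=-9 ⇒ h* = (3)/9 = 0.3333.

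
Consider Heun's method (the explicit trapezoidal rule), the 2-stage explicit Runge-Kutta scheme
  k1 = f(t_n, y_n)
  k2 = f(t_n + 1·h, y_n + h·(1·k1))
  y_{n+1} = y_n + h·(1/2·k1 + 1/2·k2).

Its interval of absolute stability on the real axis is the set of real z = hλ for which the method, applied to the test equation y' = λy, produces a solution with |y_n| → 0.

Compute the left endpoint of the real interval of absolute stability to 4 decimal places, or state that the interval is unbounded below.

left endpoint -2.0000.

Set f=λy, z=hλ:
  order 2, 2-stage ⇒ R(z)=1+z+z^2/2
  (e.g. R(-1.56)=0.65680, |R|=0.65680)

Solve |R(x)|<1 on ℝ⁻.
x=-1.56: |R|=0.6568
|R(-2.3)|=1.3450 |R(-1.36)|=0.5648 |R(-1.24)|=0.5288
Bisect:
  x_lo=-2.8450 |R|=2.2020  x_hi=-0.1430 |R|=0.8672
  mid=-1.49400 |R|=0.62202 →hi
  mid=-2.16948 |R|=1.18385 →lo
  mid=-1.83174 |R|=0.84590 →hi
  mid=-2.00061 |R|=1.00061 →lo
  mid=-1.91618 |R|=0.91969 →hi
  mid=-1.95840 |R|=0.95926 →hi
  mid=-1.97950 |R|=0.97971 →hi
  mid=-1.99006 |R|=0.99011 →hi
  mid=-1.99534 |R|=0.99535 →hi
  mid=-1.99797 |R|=0.99798 →hi
  ...
  [-2.00012,-1.99995] ⇒ x*=-2.0000
Stable set (-2.0000, 0).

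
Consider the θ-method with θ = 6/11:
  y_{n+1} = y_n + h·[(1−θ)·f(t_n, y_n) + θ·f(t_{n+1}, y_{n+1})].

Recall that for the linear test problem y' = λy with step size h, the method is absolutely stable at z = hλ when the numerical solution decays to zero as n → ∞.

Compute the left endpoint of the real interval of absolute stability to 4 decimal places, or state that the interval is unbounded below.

unbounded; (−∞, 0).

Test eqn y'=λy, z=hλ:
  y_{n+1} = y_n + z·[5/11·y_n + 6/11·y_{n+1}] ⇒ (1 − 6/11z)y_{n+1} = (1 + 5/11z)y_n
  ⇒ R(z) = (1 + 5/11z)/(1 − 6/11z).

Need |R(x)|<1, x<0.
x=-0.41: |R|=0.6649
x=-2: |R|=0.0435
x=-10: |R|=0.5493
x=-100: |R|=0.8003
θ=6/11≥1/2 ⇒ |1+5/11x|<|1−6/11x| ∀x<0 ⇒ interval (−∞,0).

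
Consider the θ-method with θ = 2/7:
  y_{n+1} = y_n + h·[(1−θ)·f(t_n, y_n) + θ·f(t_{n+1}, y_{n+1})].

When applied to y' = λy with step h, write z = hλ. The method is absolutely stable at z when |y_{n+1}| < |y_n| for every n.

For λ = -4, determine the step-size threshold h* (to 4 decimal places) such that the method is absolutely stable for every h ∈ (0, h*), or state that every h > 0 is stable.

Set f=λy, z=hλ:
  y_{n+1} = y_n + z·[5/7·y_n + 2/7·y_{n+1}] ⇒ (1 − 2/7z)y_{n+1} = (1 + 5/7z)y_n
  ⇒ R(z) = (1 + 5/7z)/(1 − 2/7z).

Find x<0 with |R(x)|<1.
x=-1.54: |R|=0.0694
R=−1: 1+5/7x = −1+2/7x ⇒ -3/7x=2 ⇒ x=2/(-3/7)=-4.6667
Confirm numerically:
  x=-4.278: |R|=0.92504 <1
  x=-3.918: |R|=0.84861 <1
  x=-3.401: |R|=0.72489 <1
  x=-2.761: |R|=0.54344 <1
  x=-5.215: |R|=1.09438 >1
  x=-4.858: |R|=1.03434 >1
Interval (-4.6667, 0).

(-4.6667,0); λ=-4 ⇒ h* = (14/3)/4 = 1.1667.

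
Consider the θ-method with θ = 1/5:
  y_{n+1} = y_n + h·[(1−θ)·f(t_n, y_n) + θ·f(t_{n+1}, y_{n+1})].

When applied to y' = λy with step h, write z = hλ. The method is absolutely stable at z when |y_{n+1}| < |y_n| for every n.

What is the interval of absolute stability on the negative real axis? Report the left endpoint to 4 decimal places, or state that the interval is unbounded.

(-3.3333, 0).

On y'=λy, z=hλ:
  y_{n+1} = y_n + z·[4/5·y_n + 1/5·y_{n+1}] ⇒ (1 − 1/5z)y_{n+1} = (1 + 4/5z)y_n
  ⇒ R(z) = (1 + 4/5z)/(1 − 1/5z).

Solve |R(x)|<1 on ℝ⁻.
x=-1.63: |R|=0.2293
R=−1: 1+4/5x = −1+1/5x ⇒ -3/5x=2 ⇒ x=2/(-3/5)=-3.3333
Confirm numerically:
  x=-3.008: |R|=0.87812 <1
  x=-2.129: |R|=0.49320 <1
  x=-1.735: |R|=0.28805 <1
  x=-1.428: |R|=0.11077 <1
  x=-3.870: |R|=1.18151 >1
  x=-3.856: |R|=1.17706 >1
  x=-3.823: |R|=1.16650 >1
Interval (-3.3333, 0).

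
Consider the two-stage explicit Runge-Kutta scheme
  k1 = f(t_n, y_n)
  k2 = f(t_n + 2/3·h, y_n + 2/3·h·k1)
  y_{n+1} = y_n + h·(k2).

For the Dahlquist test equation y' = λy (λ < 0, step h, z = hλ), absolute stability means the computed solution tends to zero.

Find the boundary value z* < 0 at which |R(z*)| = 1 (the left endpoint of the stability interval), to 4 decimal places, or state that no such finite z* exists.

z* = -1.5000.

On y'=λy, z=hλ:
  k1=λy_n ⇒ h·k1=z·y_n;  k2=λ(1+2/3z)y_n ⇒ h·k2=z(1+2/3z)y_n
  y_{n+1}/y_n = 1 + z(1+2/3z) = 1 + z + 2/3z²
  Hence R(z) = 1 + z + 2/3z².

Solve |R(x)|<1 on ℝ⁻.
x=-1.42: |R|=0.9243
R=1: x+2/3x²=0 ⇒ x=−3/2=-1.5000; min R=1−1/(4·2/3)=0.6250>−1
Confirm numerically:
  x=-0.787: |R|=0.62591 <1
  x=-0.716: |R|=0.62577 <1
  x=-0.626: |R|=0.63525 <1
  x=-2.024: |R|=1.70705 >1
  x=-1.958: |R|=1.59784 >1
  x=-1.633: |R|=1.14479 >1
Interval (-1.5000, 0).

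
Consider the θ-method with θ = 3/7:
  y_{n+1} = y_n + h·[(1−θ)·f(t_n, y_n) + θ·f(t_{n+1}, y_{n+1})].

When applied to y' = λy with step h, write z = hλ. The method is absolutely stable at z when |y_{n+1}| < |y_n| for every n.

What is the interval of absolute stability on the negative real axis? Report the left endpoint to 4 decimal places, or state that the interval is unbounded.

Test eqn y'=λy, z=hλ:
  y_{n+1} = y_n + z·[4/7·y_n + 3/7·y_{n+1}] ⇒ (1 − 3/7z)y_{n+1} = (1 + 4/7z)y_n
  ⇒ R(z) = (1 + 4/7z)/(1 − 3/7z).

Boundary: |R(x)|=1, x<0.
x=-0.61: |R|=0.5164
R=−1: 1+4/7x = −1+3/7x ⇒ -1/7x=2 ⇒ x=2/(-1/7)=-14.0000
Confirm numerically:
  x=-12.428: |R|=0.96450 <1
  x=-11.408: |R|=0.93712 <1
  x=-8.319: |R|=0.82223 <1
  x=-14.534: |R|=1.01055 >1
  x=-14.339: |R|=1.00678 >1
  x=-14.292: |R|=1.00585 >1
Stable set (-14.0000, 0).

z∈(-14.0000,0).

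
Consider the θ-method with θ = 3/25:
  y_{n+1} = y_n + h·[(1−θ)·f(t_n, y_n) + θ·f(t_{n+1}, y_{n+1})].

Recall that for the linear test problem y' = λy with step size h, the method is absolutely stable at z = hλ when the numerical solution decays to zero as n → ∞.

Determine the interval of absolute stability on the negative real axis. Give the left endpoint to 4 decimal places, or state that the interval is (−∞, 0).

z∈(-2.6316,0).

Test eqn y'=λy, z=hλ:
  y_{n+1} = y_n + z·[22/25·y_n + 3/25·y_{n+1}] ⇒ (1 − 3/25z)y_{n+1} = (1 + 22/25z)y_n
  R(z) = (1 + 22/25z)/(1 − 3/25z).

Boundary: |R(x)|=1, x<0.
x=-0.9: |R|=0.1877
R=−1: 1+22/25x = −1+3/25x ⇒ -19/25x=2 ⇒ x=2/(-19/25)=-2.6316
Confirm numerically:
  x=-2.351: |R|=0.83368 <1
  x=-1.923: |R|=0.56245 <1
  x=-1.586: |R|=0.33241 <1
  x=-1.575: |R|=0.32464 <1
  x=-2.836: |R|=1.11591 >1
  x=-2.685: |R|=1.03071 >1
Stable set (-2.6316, 0).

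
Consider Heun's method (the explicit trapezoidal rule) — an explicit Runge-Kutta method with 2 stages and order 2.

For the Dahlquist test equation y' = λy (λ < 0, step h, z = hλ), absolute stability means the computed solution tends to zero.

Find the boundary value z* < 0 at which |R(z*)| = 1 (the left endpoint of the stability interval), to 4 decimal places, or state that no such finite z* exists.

Test eqn y'=λy, z=hλ:
  order 2, 2-stage ⇒ R(z)=1+z+z^2/2
  (e.g. R(-0.98)=0.50020, |R|=0.50020)

Need |R(x)|<1, x<0.
x=-0.98: |R|=0.5002
|R(-1.95)|=0.9512 |R(-1.79)|=0.8121 |R(-1.44)|=0.5968
Bisect:
  x_lo=-2.3003 |R|=1.3454  x_hi=-0.0929 |R|=0.9114
  mid=-1.19659 |R|=0.51932 →hi
  mid=-1.74844 |R|=0.78008 →hi
  mid=-2.02437 |R|=1.02466 →lo
  mid=-1.88640 |R|=0.89286 →hi
  mid=-1.95539 |R|=0.95638 →hi
  mid=-1.98988 |R|=0.98993 →hi
  mid=-2.00712 |R|=1.00715 →lo
  mid=-1.99850 |R|=0.99850 →hi
  ...
  [-2.00012,-1.99998] ⇒ x*=-2.0000
Stable set (-2.0000, 0).

z* = -2.0000.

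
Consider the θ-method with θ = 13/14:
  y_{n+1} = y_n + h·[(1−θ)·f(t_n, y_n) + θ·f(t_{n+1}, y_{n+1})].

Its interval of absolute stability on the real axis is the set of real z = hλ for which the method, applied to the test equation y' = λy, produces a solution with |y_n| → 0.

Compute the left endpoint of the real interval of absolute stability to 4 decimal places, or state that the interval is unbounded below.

Set f=λy, z=hλ:
  y_{n+1} = y_n + z·[1/14·y_n + 13/14·y_{n+1}] ⇒ (1 − 13/14z)y_{n+1} = (1 + 1/14z)y_n
  so R(z) = (1 + 1/14z)/(1 − 13/14z).

Solve |R(x)|<1 on ℝ⁻.
x=-1.71: |R|=0.3392
x=-2: |R|=0.3000
x=-10: |R|=0.0278
x=-100: |R|=0.0654
θ=13/14≥1/2 ⇒ |1+1/14x|<|1−13/14x| ∀x<0 ⇒ unbounded interval.

interval (−∞, 0).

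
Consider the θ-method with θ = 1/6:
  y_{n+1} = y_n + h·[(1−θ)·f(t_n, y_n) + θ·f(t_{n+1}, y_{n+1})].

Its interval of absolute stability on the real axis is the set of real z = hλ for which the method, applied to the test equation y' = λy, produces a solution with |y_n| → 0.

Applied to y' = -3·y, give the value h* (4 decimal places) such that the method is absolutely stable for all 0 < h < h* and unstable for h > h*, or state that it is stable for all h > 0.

(-3.0000,0); λ=-3 ⇒ h* = (3)/3 = 1.0000.

On y'=λy, z=hλ:
  y_{n+1} = y_n + z·[5/6·y_n + 1/6·y_{n+1}] ⇒ (1 − 1/6z)y_{n+1} = (1 + 5/6z)y_n
  R(z) = (1 + 5/6z)/(1 − 1/6z).

Boundary: |R(x)|=1, x<0.
x=-0.84: |R|=0.2632
R=−1: 1+5/6x = −1+1/6x ⇒ -2/3x=2 ⇒ x=2/(-2/3)=-3.0000
Confirm numerically:
  x=-2.439: |R|=0.73409 <1
  x=-2.290: |R|=0.65742 <1
  x=-2.232: |R|=0.62682 <1
  x=-1.860: |R|=0.41985 <1
  x=-3.508: |R|=1.21371 >1
  x=-3.145: |R|=1.06342 >1
  x=-3.023: |R|=1.01020 >1
So |R|<1 on (-3.0000, 0).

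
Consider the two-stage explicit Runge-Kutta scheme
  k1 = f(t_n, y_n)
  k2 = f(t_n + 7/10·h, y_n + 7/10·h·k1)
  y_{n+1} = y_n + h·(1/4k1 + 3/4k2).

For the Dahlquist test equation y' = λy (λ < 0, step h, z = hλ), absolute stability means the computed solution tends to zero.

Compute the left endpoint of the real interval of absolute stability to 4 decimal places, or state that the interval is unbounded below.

On y'=λy, z=hλ:
  k1=λy_n ⇒ h·k1=z·y_n;  k2=λ(1+7/10z)y_n ⇒ h·k2=z(1+7/10z)y_n
  y_{n+1}/y_n = 1 + 1/4z + 3/4z(1+7/10z) = 1 + z + 21/40z²
  Hence R(z) = 1 + z + 21/40z².

Solve |R(x)|<1 on ℝ⁻.
x=-1.54: |R|=0.7051
R=1: x+21/40x²=0 ⇒ x=−40/21=-1.9048; min R=1−1/(4·21/40)=0.5238>−1
Confirm numerically:
  x=-1.714: |R|=0.82834 <1
  x=-1.568: |R|=0.72278 <1
  x=-0.913: |R|=0.52462 <1
  x=-0.850: |R|=0.52931 <1
  x=-2.392: |R|=1.61187 >1
  x=-2.354: |R|=1.55519 >1
Stable set (-1.9048, 0).

left endpoint -1.9048.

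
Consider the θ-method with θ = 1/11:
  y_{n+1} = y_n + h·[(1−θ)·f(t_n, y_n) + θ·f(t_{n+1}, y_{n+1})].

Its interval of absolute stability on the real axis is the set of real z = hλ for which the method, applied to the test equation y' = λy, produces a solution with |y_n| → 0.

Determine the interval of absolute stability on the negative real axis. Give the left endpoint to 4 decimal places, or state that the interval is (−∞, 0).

z∈(-2.4444,0).

With y'=λy (z=hλ):
  y_{n+1} = y_n + z·[10/11·y_n + 1/11·y_{n+1}] ⇒ (1 − 1/11z)y_{n+1} = (1 + 10/11z)y_n
  Hence R(z) = (1 + 10/11z)/(1 − 1/11z).

Need |R(x)|<1, x<0.
x=-0.86: |R|=0.2024
R=−1: 1+10/11x = −1+1/11x ⇒ -9/11x=2 ⇒ x=2/(-9/11)=-2.4444
Confirm numerically:
  x=-2.354: |R|=0.93904 <1
  x=-2.000: |R|=0.69231 <1
  x=-1.762: |R|=0.51873 <1
  x=-2.827: |R|=1.24901 >1
  x=-2.693: |R|=1.16337 >1
So |R|<1 on (-2.4444, 0).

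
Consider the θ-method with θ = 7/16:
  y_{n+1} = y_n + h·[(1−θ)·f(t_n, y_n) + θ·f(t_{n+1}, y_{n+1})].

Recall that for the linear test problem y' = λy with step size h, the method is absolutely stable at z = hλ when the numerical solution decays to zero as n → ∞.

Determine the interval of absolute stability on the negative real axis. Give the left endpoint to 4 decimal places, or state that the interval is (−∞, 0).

(-16.0000, 0).

Set f=λy, z=hλ:
  y_{n+1} = y_n + z·[9/16·y_n + 7/16·y_{n+1}] ⇒ (1 − 7/16z)y_{n+1} = (1 + 9/16z)y_n
  so R(z) = (1 + 9/16z)/(1 − 7/16z).

Need |R(x)|<1, x<0.
x=-1.25: |R|=0.1919
R=−1: 1+9/16x = −1+7/16x ⇒ -1/8x=2 ⇒ x=2/(-1/8)=-16.0000
Confirm numerically:
  x=-14.575: |R|=0.97585 <1
  x=-11.833: |R|=0.91567 <1
  x=-9.163: |R|=0.82938 <1
  x=-16.349: |R|=1.00535 >1
  x=-16.250: |R|=1.00385 >1
Stable set (-16.0000, 0).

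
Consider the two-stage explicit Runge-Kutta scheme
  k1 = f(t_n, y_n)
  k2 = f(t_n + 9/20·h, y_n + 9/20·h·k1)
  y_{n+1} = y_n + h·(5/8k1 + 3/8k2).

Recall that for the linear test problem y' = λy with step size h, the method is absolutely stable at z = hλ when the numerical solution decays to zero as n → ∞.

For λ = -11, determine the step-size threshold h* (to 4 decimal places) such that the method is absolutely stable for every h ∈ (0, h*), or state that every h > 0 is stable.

(-5.9259,0); λ=-11 ⇒ h* = (160/27)/11 = 0.5387.

Set f=λy, z=hλ:
  k1=λy_n ⇒ h·k1=z·y_n;  k2=λ(1+9/20z)y_n ⇒ h·k2=z(1+9/20z)y_n
  y_{n+1}/y_n = 1 + 5/8z + 3/8z(1+9/20z) = 1 + z + 27/160z²
  ⇒ R(z) = 1 + z + 27/160z².

Solve |R(x)|<1 on ℝ⁻.
x=-1.8: |R|=0.2533
R=1: x+27/160x²=0 ⇒ x=−160/27=-5.9259; min R=1−1/(4·27/160)=-0.4815>−1
Confirm numerically:
  x=-4.613: |R|=0.02204 <1
  x=-4.447: |R|=0.10983 <1
  x=-2.973: |R|=0.48146 <1
  x=-2.939: |R|=0.48138 <1
  x=-6.231: |R|=1.32078 >1
  x=-6.173: |R|=1.25738 >1
  x=-6.108: |R|=1.18767 >1
Interval (-5.9259, 0).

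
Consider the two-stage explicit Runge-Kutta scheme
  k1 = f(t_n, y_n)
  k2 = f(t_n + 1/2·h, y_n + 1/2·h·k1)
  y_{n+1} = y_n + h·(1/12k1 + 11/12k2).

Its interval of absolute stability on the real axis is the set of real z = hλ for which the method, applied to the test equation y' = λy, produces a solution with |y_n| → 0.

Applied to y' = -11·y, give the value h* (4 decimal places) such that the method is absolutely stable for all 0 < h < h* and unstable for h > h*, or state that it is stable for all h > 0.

Test eqn y'=λy, z=hλ:
  k1=λy_n ⇒ h·k1=z·y_n;  k2=λ(1+1/2z)y_n ⇒ h·k2=z(1+1/2z)y_n
  y_{n+1}/y_n = 1 + 1/12z + 11/12z(1+1/2z) = 1 + z + 11/24z²
  Hence R(z) = 1 + z + 11/24z².

Boundary: |R(x)|=1, x<0.
x=-1.43: |R|=0.5072
R=1: x+11/24x²=0 ⇒ x=−24/11=-2.1818; min R=1−1/(4·11/24)=0.4545>−1
Confirm numerically:
  x=-1.679: |R|=0.61306 <1
  x=-1.499: |R|=0.53088 <1
  x=-1.035: |R|=0.45598 <1
  x=-2.533: |R|=1.40771 >1
  x=-2.269: |R|=1.09067 >1
  x=-2.238: |R|=1.05763 >1
Stable set (-2.1818, 0).

(-2.1818,0); λ=-11 ⇒ h* = (24/11)/11 = 0.1983.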